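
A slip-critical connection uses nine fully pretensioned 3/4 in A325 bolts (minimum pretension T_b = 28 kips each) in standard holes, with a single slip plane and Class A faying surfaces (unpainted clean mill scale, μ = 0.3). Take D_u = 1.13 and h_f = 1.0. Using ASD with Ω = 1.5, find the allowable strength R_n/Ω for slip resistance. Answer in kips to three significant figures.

57 kips

R_n = μ · D_u · h_f · T_b · n_s · n_b = 0.3 × 1.13 × 1.0 × 28 × 1 × 9 = 85.43 kips.
Allowable strength R_n/Ω = 85.43 / 1.5 = 57 kips.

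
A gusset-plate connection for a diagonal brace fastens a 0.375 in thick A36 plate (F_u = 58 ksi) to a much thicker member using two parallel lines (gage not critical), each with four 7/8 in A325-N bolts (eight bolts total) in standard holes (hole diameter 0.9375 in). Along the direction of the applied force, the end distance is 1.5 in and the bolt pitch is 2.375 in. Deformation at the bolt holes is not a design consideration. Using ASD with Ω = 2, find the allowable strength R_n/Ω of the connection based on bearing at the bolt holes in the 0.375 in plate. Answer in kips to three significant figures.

Per bolt r_n = 1.5 l_c t F_u ≤ 3.0 d t F_u; upper limit = 3.0 × 0.875 × 0.375 × 58 = 57.09 kips.
Edge bolt: l_c = 1.5 − 0.9375/2 = 1.031 in → 1.5 × 1.031 × 0.375 × 58 = 33.64 → r_n = 33.64 kips.
Interior bolts: l_c = 2.375 − 0.9375 = 1.438 in → 1.5 × 1.438 × 0.375 × 58 = 46.9 → r_n = 46.9 kips.
R_n = 2 × 33.64 + 6 × 46.9 = 348.7 kips.
Allowable strength R_n/Ω = 348.7 / 2 = 174 kips.

174 kips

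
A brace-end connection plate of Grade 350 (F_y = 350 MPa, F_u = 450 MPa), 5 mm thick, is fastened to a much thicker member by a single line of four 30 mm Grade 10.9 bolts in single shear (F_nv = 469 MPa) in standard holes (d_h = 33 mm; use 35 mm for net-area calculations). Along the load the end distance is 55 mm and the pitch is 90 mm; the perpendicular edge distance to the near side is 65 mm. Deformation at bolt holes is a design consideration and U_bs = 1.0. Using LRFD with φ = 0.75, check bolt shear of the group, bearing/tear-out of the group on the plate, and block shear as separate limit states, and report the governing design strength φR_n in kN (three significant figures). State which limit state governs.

285 kN (block shear governs)

Bolt shear: A_b = π·30²/4 = 706.9 mm²; R_n = 469 × 706.9 × 4 × 1 / 1000 = 1326 kN → 0.75 × 1326 = 995 kN.
Bearing: edge l_c = 38.5, r_n = 103.9 kN; interior l_c = 57, r_n = 153.9 kN; R_n = 103.9 + 3·153.9 = 565.6 kN → 424 kN.
Block shear: A_gv = 1625, A_nv = 1012, A_nt = 237.5 mm²; R_n = min(0.6F_uA_nv, 0.6F_yA_gv) + U_bs·F_u·A_nt = 380.2 kN → 285 kN.
Block shear governs: 285 kN.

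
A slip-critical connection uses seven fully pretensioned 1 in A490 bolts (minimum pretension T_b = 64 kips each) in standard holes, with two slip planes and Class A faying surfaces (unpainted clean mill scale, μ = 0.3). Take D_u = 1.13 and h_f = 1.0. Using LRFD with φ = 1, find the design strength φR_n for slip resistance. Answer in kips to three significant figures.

304 kips

R_n = μ · D_u · h_f · T_b · n_s · n_b = 0.3 × 1.13 × 1.0 × 64 × 2 × 7 = 303.7 kips.
Design strength φR_n = 1 × 303.7 = 304 kips.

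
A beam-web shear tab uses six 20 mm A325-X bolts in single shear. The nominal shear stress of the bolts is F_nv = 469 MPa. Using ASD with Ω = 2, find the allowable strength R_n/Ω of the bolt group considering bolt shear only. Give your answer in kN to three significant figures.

A_b = π × 20² / 4 = 314.2 mm².
R_n = F_nv · A_b · n · n_s = 469 × 314.2 × 6 × 1 / 1000 = 884 kN.
Allowable strength R_n/Ω = 884 / 2 = 442 kN.

442 kN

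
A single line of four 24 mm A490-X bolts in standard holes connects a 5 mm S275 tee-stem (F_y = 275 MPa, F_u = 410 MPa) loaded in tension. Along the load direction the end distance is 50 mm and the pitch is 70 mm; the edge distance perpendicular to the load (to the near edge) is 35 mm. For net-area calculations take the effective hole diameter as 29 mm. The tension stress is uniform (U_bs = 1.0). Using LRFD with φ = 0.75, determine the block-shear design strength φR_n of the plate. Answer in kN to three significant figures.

Shear plane L_v = 50 + 3·70 = 260 mm; A_gv = 260 × 5 = 1300 mm².
A_nv = (260 − 3.5·29) × 5 = 792.5 mm².
A_nt = (35 − 0.5·29) × 5 = 102.5 mm².
0.6 F_u A_nv = 195 kN; 0.6 F_y A_gv = 214.5 kN → shear rupture governs the shear term.
R_n = 195 + 1.0 × 410 × 102.5 / 1000 = 237 kN.
Design strength φR_n = 0.75 × 237 = 178 kN.

178 kN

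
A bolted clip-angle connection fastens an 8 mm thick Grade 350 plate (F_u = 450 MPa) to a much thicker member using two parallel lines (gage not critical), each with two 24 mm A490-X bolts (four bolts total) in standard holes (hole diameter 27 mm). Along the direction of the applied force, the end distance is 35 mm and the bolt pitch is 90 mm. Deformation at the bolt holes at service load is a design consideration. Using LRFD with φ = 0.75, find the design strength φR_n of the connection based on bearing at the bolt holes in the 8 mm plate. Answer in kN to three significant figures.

Per bolt r_n = 1.2 l_c t F_u ≤ 2.4 d t F_u; upper limit = 2.4 × 24 × 8 × 450 / 1000 = 207.4 kN.
Edge bolt: l_c = 35 − 27/2 = 21.5 mm → 1.2 × 21.5 × 8 × 450 / 1000 = 92.88 → r_n = 92.88 kN.
Interior bolts: l_c = 90 − 27 = 63 mm → 1.2 × 63 × 8 × 450 / 1000 = 272.2 → r_n = 207.4 kN.
R_n = 2 × 92.88 + 2 × 207.4 = 600.5 kN.
Design strength φR_n = 0.75 × 600.5 = 450 kN.

450 kN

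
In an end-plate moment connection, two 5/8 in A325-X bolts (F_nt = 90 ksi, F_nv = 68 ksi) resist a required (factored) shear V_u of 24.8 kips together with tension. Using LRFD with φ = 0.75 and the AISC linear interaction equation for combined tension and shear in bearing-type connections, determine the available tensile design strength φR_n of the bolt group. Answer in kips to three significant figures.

A_b = π·0.625²/4 = 0.3068 in²; f_rv = 24.8 / (2 × 0.3068) = 40.42 ksi.
F'_nt = 1.3 F_nt − (F_nt / φF_nv) f_rv = 1.3·90 − (90/(0.75·68))·40.42 = 45.67 ksi, capped at F_nt → F'_nt = 45.67 ksi.
R_n = F'_nt · A_b · n = 45.67 × 0.3068 × 2 = 28.03 kips.
Design strength φR_n = 0.75 × 28.03 = 21 kips.

21 kips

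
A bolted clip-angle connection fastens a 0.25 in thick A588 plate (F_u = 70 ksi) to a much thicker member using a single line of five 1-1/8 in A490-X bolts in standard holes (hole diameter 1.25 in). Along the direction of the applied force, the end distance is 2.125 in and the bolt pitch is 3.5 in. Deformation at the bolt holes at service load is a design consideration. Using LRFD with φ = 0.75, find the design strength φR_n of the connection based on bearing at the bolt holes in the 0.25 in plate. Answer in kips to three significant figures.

Per bolt r_n = 1.2 l_c t F_u ≤ 2.4 d t F_u; upper limit = 2.4 × 1.125 × 0.25 × 70 = 47.25 kips.
Edge bolt: l_c = 2.125 − 1.25/2 = 1.5 in → 1.2 × 1.5 × 0.25 × 70 = 31.5 → r_n = 31.5 kips.
Interior bolts: l_c = 3.5 − 1.25 = 2.25 in → 1.2 × 2.25 × 0.25 × 70 = 47.25 → r_n = 47.25 kips.
R_n = 1 × 31.5 + 4 × 47.25 = 220.5 kips.
Design strength φR_n = 0.75 × 220.5 = 165 kips.

165 kips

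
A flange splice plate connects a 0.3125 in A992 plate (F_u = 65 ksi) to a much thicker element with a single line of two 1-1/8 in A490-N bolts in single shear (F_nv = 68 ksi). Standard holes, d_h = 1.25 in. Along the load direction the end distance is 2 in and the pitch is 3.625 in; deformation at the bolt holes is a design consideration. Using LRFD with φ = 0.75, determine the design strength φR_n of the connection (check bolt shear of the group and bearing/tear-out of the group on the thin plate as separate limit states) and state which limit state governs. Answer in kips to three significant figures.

66.3 kips (bearing governs)

Bolt shear: A_b = π·1.125²/4 = 0.994 in²; R_n = 68 × 0.994 × 2 × 1 = 135.2 kips → 0.75 × 135.2 = 101 kips.
Bearing (1.2 l_c t F_u ≤ 2.4 d t F_u): upper limit = 2.4·1.125·0.3125·65 = 54.84 kips.
  Edge l_c = 2 − 1.25/2 = 1.375 → r_n = 33.52 kips; interior l_c = 3.625 − 1.25 = 2.375 → r_n = 54.84 kips.
  R_n,bearing = 1·33.52 + 1·54.84 = 88.36 kips → 0.75 × 88.36 = 66.3 kips.
Bearing governs: 66.3 kips.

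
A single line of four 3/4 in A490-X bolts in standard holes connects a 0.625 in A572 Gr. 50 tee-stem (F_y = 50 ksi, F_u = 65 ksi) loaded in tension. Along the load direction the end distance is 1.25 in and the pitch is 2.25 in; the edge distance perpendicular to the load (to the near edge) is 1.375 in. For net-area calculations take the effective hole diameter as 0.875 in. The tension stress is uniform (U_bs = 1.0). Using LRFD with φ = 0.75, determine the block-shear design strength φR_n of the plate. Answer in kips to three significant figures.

Shear plane L_v = 1.25 + 3·2.25 = 8 in; A_gv = 8 × 0.625 = 5 in².
A_nv = (8 − 3.5·0.875) × 0.625 = 3.086 in².
A_nt = (1.375 − 0.5·0.875) × 0.625 = 0.5859 in².
0.6 F_u A_nv = 120.4 kips; 0.6 F_y A_gv = 150 kips → shear rupture governs the shear term.
R_n = 120.4 + 1.0 × 65 × 0.5859 = 158.4 kips.
Design strength φR_n = 0.75 × 158.4 = 119 kips.

119 kips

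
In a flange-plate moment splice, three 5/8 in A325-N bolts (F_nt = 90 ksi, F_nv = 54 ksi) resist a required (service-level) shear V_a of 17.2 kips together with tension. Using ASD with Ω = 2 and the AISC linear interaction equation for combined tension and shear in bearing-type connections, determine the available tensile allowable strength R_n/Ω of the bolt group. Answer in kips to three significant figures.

25.2 kips

A_b = π·0.625²/4 = 0.3068 in²; f_rv = 17.2 / (3 × 0.3068) = 18.69 ksi.
F'_nt = 1.3 F_nt − (Ω F_nt / F_nv) f_rv = 1.3·90 − (2·90/54)·18.69 = 54.71 ksi, capped at F_nt → F'_nt = 54.71 ksi.
R_n = F'_nt · A_b · n = 54.71 × 0.3068 × 3 = 50.35 kips.
Allowable strength R_n/Ω = 50.35 / 2 = 25.2 kips.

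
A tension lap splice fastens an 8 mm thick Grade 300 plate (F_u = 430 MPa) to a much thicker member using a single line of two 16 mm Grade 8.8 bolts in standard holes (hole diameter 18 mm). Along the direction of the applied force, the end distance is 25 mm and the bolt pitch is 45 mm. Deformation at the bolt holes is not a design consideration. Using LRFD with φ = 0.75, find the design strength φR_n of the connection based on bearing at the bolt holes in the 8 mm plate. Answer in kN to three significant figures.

Per bolt r_n = 1.5 l_c t F_u ≤ 3.0 d t F_u; upper limit = 3.0 × 16 × 8 × 430 / 1000 = 165.1 kN.
Edge bolt: l_c = 25 − 18/2 = 16 mm → 1.5 × 16 × 8 × 430 / 1000 = 82.56 → r_n = 82.56 kN.
Interior bolts: l_c = 45 − 18 = 27 mm → 1.5 × 27 × 8 × 430 / 1000 = 139.3 → r_n = 139.3 kN.
R_n = 1 × 82.56 + 1 × 139.3 = 221.9 kN.
Design strength φR_n = 0.75 × 221.9 = 166 kN.

166 kN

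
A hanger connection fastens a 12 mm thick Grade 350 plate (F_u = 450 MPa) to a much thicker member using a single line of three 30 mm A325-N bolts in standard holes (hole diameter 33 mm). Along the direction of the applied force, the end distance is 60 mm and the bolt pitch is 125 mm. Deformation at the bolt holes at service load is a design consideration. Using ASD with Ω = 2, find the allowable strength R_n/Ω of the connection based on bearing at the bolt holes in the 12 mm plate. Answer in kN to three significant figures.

Per bolt r_n = 1.2 l_c t F_u ≤ 2.4 d t F_u; upper limit = 2.4 × 30 × 12 × 450 / 1000 = 388.8 kN.
Edge bolt: l_c = 60 − 33/2 = 43.5 mm → 1.2 × 43.5 × 12 × 450 / 1000 = 281.9 → r_n = 281.9 kN.
Interior bolts: l_c = 125 − 33 = 92 mm → 1.2 × 92 × 12 × 450 / 1000 = 596.2 → r_n = 388.8 kN.
R_n = 1 × 281.9 + 2 × 388.8 = 1059 kN.
Allowable strength R_n/Ω = 1059 / 2 = 530 kN.

530 kN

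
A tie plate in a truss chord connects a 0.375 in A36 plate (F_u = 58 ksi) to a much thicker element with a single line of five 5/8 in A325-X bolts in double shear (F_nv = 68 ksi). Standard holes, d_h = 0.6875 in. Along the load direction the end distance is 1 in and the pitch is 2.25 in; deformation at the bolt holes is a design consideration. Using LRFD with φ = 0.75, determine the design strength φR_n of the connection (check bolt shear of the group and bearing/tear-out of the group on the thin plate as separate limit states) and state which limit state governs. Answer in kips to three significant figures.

111 kips (bearing governs)

Bolt shear: A_b = π·0.625²/4 = 0.3068 in²; R_n = 68 × 0.3068 × 5 × 2 = 208.6 kips → 0.75 × 208.6 = 156 kips.
Bearing (1.2 l_c t F_u ≤ 2.4 d t F_u): upper limit = 2.4·0.625·0.375·58 = 32.62 kips.
  Edge l_c = 1 − 0.6875/2 = 0.6562 → r_n = 17.13 kips; interior l_c = 2.25 − 0.6875 = 1.562 → r_n = 32.62 kips.
  R_n,bearing = 1·17.13 + 4·32.62 = 147.6 kips → 0.75 × 147.6 = 111 kips.
Bearing governs: 111 kips.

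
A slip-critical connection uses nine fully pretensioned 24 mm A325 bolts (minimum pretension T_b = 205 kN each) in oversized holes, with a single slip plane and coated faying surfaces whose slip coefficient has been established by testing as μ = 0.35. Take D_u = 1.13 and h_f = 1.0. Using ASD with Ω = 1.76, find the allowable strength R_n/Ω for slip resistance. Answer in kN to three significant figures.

R_n = μ · D_u · h_f · T_b · n_s · n_b = 0.35 × 1.13 × 1.0 × 205 × 1 × 9 = 729.7 kN.
Allowable strength R_n/Ω = 729.7 / 1.76 = 415 kN.

415 kN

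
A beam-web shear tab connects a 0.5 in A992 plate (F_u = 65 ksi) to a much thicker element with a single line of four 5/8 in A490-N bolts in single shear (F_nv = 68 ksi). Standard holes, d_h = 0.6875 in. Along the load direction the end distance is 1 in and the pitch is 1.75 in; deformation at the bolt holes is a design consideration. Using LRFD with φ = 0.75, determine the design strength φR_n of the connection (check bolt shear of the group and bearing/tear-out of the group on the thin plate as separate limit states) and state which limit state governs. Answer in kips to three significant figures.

62.6 kips (bolt shear governs)

Bolt shear: A_b = π·0.625²/4 = 0.3068 in²; R_n = 68 × 0.3068 × 4 × 1 = 83.45 kips → 0.75 × 83.45 = 62.6 kips.
Bearing (1.2 l_c t F_u ≤ 2.4 d t F_u): upper limit = 2.4·0.625·0.5·65 = 48.75 kips.
  Edge l_c = 1 − 0.6875/2 = 0.6562 → r_n = 25.59 kips; interior l_c = 1.75 − 0.6875 = 1.062 → r_n = 41.44 kips.
  R_n,bearing = 1·25.59 + 3·41.44 = 149.9 kips → 0.75 × 149.9 = 112 kips.
Bolt shear governs: 62.6 kips.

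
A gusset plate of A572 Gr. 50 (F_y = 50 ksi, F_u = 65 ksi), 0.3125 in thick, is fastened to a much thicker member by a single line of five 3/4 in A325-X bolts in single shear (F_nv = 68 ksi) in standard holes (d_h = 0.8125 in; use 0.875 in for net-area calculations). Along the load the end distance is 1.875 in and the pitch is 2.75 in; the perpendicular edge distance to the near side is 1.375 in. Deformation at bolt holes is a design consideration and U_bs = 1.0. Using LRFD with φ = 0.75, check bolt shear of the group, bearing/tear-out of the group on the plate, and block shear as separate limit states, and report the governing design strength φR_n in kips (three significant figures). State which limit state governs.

96 kips (block shear governs)

Bolt shear: A_b = π·0.75²/4 = 0.4418 in²; R_n = 68 × 0.4418 × 5 × 1 = 150.2 kips → 0.75 × 150.2 = 113 kips.
Bearing: edge l_c = 1.469, r_n = 35.8 kips; interior l_c = 1.938, r_n = 36.56 kips; R_n = 35.8 + 4·36.56 = 182.1 kips → 137 kips.
Block shear: A_gv = 4.023, A_nv = 2.793, A_nt = 0.293 in²; R_n = min(0.6F_uA_nv, 0.6F_yA_gv) + U_bs·F_u·A_nt = 128 kips → 96 kips.
Block shear governs: 96 kips.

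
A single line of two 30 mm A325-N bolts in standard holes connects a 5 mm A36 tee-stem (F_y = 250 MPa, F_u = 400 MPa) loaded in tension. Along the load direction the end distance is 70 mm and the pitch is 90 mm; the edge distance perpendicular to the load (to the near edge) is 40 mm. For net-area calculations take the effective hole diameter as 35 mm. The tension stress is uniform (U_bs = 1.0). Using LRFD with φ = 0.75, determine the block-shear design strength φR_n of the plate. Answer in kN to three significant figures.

Shear plane L_v = 70 + 1·90 = 160 mm; A_gv = 160 × 5 = 800 mm².
A_nv = (160 − 1.5·35) × 5 = 537.5 mm².
A_nt = (40 − 0.5·35) × 5 = 112.5 mm².
0.6 F_u A_nv = 129 kN; 0.6 F_y A_gv = 120 kN → shear yielding governs the shear term.
R_n = 120 + 1.0 × 400 × 112.5 / 1000 = 165 kN.
Design strength φR_n = 0.75 × 165 = 124 kN.

124 kN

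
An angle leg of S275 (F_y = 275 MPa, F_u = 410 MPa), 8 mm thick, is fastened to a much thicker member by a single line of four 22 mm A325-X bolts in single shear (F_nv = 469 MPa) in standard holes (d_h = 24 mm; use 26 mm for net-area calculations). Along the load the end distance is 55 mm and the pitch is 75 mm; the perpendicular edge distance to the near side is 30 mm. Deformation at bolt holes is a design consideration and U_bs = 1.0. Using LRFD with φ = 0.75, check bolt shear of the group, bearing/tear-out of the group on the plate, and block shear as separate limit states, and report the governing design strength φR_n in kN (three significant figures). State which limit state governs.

319 kN (block shear governs)

Bolt shear: A_b = π·22²/4 = 380.1 mm²; R_n = 469 × 380.1 × 4 × 1 / 1000 = 713.1 kN → 0.75 × 713.1 = 535 kN.
Bearing: edge l_c = 43, r_n = 169.2 kN; interior l_c = 51, r_n = 173.2 kN; R_n = 169.2 + 3·173.2 = 688.8 kN → 517 kN.
Block shear: A_gv = 2240, A_nv = 1512, A_nt = 136 mm²; R_n = min(0.6F_uA_nv, 0.6F_yA_gv) + U_bs·F_u·A_nt = 425.4 kN → 319 kN.
Block shear governs: 319 kN.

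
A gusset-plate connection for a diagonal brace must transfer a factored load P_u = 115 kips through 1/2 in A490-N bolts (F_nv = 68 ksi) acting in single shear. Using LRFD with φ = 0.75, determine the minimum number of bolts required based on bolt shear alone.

A_b = π·0.5²/4 = 0.1963 in².
Per-bolt design strength φR_n = 0.75 × 68 × 0.1963 × 1 = 10.01 kips.
n ≥ 115 / 10.01 = 11.48 → use 12 bolts.

12 bolts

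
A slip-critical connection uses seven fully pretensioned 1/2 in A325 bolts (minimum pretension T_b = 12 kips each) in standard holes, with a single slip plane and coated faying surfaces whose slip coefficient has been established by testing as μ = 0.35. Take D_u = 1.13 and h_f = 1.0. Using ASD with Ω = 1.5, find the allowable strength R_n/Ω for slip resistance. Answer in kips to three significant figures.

22.1 kips

R_n = μ · D_u · h_f · T_b · n_s · n_b = 0.35 × 1.13 × 1.0 × 12 × 1 × 7 = 33.22 kips.
Allowable strength R_n/Ω = 33.22 / 1.5 = 22.1 kips.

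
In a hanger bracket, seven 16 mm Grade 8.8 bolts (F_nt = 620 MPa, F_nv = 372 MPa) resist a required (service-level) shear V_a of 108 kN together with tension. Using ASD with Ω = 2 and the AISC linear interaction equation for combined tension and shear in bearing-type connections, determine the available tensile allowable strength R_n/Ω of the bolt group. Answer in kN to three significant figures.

A_b = π·16²/4 = 201.1 mm²; f_rv = 108 × 1000 / (7 × 201.1) = 76.74 MPa.
F'_nt = 1.3 F_nt − (Ω F_nt / F_nv) f_rv = 1.3·620 − (2·620/372)·76.74 = 550.2 MPa, capped at F_nt → F'_nt = 550.2 MPa.
R_n = F'_nt · A_b · n = 550.2 × 201.1 × 7 / 1000 = 774.4 kN.
Allowable strength R_n/Ω = 774.4 / 2 = 387 kN.

387 kN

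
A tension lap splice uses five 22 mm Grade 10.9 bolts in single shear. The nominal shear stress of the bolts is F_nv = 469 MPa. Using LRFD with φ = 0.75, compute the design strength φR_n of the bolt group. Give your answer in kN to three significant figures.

669 kN

A_b = π × 22² / 4 = 380.1 mm².
R_n = F_nv · A_b · n · n_s = 469 × 380.1 × 5 × 1 / 1000 = 891.4 kN.
Design strength φR_n = 0.75 × 891.4 = 669 kN.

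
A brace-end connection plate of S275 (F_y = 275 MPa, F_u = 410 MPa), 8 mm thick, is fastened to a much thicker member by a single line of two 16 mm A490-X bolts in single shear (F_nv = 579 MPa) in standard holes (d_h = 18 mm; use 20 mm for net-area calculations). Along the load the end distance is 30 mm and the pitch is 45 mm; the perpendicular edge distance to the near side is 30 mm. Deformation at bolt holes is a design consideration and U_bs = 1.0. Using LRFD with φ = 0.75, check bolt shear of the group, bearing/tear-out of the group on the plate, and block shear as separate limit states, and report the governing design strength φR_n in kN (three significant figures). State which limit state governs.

116 kN (block shear governs)

Bolt shear: A_b = π·16²/4 = 201.1 mm²; R_n = 579 × 201.1 × 2 × 1 / 1000 = 232.8 kN → 0.75 × 232.8 = 175 kN.
Bearing: edge l_c = 21, r_n = 82.66 kN; interior l_c = 27, r_n = 106.3 kN; R_n = 82.66 + 1·106.3 = 188.9 kN → 142 kN.
Block shear: A_gv = 600, A_nv = 360, A_nt = 160 mm²; R_n = min(0.6F_uA_nv, 0.6F_yA_gv) + U_bs·F_u·A_nt = 154.2 kN → 116 kN.
Block shear governs: 116 kN.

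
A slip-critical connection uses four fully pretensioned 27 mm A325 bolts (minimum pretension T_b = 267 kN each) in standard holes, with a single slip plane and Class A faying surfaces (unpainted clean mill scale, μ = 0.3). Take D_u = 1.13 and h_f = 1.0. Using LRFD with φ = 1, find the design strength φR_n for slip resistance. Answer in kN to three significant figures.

362 kN

R_n = μ · D_u · h_f · T_b · n_s · n_b = 0.3 × 1.13 × 1.0 × 267 × 1 × 4 = 362.1 kN.
Design strength φR_n = 1 × 362.1 = 362 kN.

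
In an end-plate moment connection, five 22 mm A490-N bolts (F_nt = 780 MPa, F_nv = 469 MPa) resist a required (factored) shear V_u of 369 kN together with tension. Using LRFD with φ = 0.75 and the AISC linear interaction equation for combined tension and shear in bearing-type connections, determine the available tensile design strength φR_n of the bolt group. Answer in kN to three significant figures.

832 kN

A_b = π·22²/4 = 380.1 mm²; f_rv = 369 × 1000 / (5 × 380.1) = 194.1 MPa.
F'_nt = 1.3 F_nt − (F_nt / φF_nv) f_rv = 1.3·780 − (780/(0.75·469))·194.1 = 583.5 MPa, capped at F_nt → F'_nt = 583.5 MPa.
R_n = F'_nt · A_b · n = 583.5 × 380.1 × 5 / 1000 = 1109 kN.
Design strength φR_n = 0.75 × 1109 = 832 kN.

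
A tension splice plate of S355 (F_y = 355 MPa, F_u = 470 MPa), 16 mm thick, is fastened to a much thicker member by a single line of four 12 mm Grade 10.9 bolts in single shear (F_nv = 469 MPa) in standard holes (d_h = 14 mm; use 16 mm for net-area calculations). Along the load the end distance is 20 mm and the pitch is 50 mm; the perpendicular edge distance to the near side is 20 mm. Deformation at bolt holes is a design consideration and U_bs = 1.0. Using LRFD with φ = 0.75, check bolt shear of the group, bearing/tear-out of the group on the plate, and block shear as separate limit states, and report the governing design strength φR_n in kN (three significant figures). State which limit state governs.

Bolt shear: A_b = π·12²/4 = 113.1 mm²; R_n = 469 × 113.1 × 4 × 1 / 1000 = 212.2 kN → 0.75 × 212.2 = 159 kN.
Bearing: edge l_c = 13, r_n = 117.3 kN; interior l_c = 36, r_n = 216.6 kN; R_n = 117.3 + 3·216.6 = 767 kN → 575 kN.
Block shear: A_gv = 2720, A_nv = 1824, A_nt = 192 mm²; R_n = min(0.6F_uA_nv, 0.6F_yA_gv) + U_bs·F_u·A_nt = 604.6 kN → 453 kN.
Bolt shear governs: 159 kN.

159 kN (bolt shear governs)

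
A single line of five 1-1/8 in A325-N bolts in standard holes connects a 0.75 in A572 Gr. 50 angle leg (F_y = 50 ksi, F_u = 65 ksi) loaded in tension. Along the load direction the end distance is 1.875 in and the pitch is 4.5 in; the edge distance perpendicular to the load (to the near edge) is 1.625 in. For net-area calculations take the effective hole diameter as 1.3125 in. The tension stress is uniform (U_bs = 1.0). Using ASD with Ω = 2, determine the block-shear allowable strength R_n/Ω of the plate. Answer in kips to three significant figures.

Shear plane L_v = 1.875 + 4·4.5 = 19.88 in; A_gv = 19.88 × 0.75 = 14.91 in².
A_nv = (19.88 − 4.5·1.3125) × 0.75 = 10.48 in².
A_nt = (1.625 − 0.5·1.3125) × 0.75 = 0.7266 in².
0.6 F_u A_nv = 408.6 kips; 0.6 F_y A_gv = 447.2 kips → shear rupture governs the shear term.
R_n = 408.6 + 1.0 × 65 × 0.7266 = 455.8 kips.
Allowable strength R_n/Ω = 455.8 / 2 = 228 kips.

228 kips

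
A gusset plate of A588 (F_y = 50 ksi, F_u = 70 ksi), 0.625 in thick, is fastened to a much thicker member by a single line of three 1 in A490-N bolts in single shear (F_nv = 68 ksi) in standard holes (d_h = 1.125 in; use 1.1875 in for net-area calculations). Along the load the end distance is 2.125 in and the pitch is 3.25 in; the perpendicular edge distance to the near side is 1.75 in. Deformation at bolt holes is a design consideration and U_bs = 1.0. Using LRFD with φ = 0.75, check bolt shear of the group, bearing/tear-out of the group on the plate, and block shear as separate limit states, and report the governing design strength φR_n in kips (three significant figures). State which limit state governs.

120 kips (bolt shear governs)

Bolt shear: A_b = π·1²/4 = 0.7854 in²; R_n = 68 × 0.7854 × 3 × 1 = 160.2 kips → 0.75 × 160.2 = 120 kips.
Bearing: edge l_c = 1.562, r_n = 82.03 kips; interior l_c = 2.125, r_n = 105 kips; R_n = 82.03 + 2·105 = 292 kips → 219 kips.
Block shear: A_gv = 5.391, A_nv = 3.535, A_nt = 0.7227 in²; R_n = min(0.6F_uA_nv, 0.6F_yA_gv) + U_bs·F_u·A_nt = 199.1 kips → 149 kips.
Bolt shear governs: 120 kips.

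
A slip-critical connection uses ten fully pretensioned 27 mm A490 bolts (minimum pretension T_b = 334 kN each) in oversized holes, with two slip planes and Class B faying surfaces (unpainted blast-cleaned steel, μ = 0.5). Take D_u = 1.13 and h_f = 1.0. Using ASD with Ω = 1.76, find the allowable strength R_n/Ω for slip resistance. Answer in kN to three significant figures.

2140 kN

R_n = μ · D_u · h_f · T_b · n_s · n_b = 0.5 × 1.13 × 1.0 × 334 × 2 × 10 = 3774 kN.
Allowable strength R_n/Ω = 3774 / 1.76 = 2140 kN.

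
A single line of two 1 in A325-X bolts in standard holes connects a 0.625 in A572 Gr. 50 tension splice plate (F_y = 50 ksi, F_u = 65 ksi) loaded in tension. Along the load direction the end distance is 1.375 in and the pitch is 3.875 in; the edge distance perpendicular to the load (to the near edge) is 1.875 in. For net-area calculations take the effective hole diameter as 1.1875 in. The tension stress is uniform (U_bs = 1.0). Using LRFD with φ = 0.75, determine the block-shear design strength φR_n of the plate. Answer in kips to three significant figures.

102 kips

Shear plane L_v = 1.375 + 1·3.875 = 5.25 in; A_gv = 5.25 × 0.625 = 3.281 in².
A_nv = (5.25 − 1.5·1.1875) × 0.625 = 2.168 in².
A_nt = (1.875 − 0.5·1.1875) × 0.625 = 0.8008 in².
0.6 F_u A_nv = 84.55 kips; 0.6 F_y A_gv = 98.44 kips → shear rupture governs the shear term.
R_n = 84.55 + 1.0 × 65 × 0.8008 = 136.6 kips.
Design strength φR_n = 0.75 × 136.6 = 102 kips.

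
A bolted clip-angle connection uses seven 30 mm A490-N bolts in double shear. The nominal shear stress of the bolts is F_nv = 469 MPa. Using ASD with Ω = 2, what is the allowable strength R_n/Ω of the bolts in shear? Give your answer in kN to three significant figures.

A_b = π × 30² / 4 = 706.9 mm².
R_n = F_nv · A_b · n · n_s = 469 × 706.9 × 7 × 2 / 1000 = 4641 kN.
Allowable strength R_n/Ω = 4641 / 2 = 2320 kN.

2320 kN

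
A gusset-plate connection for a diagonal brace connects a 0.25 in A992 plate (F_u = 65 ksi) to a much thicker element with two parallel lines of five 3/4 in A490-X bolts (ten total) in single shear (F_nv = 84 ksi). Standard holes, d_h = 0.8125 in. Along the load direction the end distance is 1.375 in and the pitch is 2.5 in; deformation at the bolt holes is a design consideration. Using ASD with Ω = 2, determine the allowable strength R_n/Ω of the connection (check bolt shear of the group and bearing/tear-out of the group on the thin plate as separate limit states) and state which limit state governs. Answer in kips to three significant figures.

Bolt shear: A_b = π·0.75²/4 = 0.4418 in²; R_n = 84 × 0.4418 × 10 × 1 = 371.1 kips → 371.1 / 2 = 186 kips.
Bearing (1.2 l_c t F_u ≤ 2.4 d t F_u): upper limit = 2.4·0.75·0.25·65 = 29.25 kips.
  Edge l_c = 1.375 − 0.8125/2 = 0.9688 → r_n = 18.89 kips; interior l_c = 2.5 − 0.8125 = 1.688 → r_n = 29.25 kips.
  R_n,bearing = 2·18.89 + 8·29.25 = 271.8 kips → 271.8 / 2 = 136 kips.
Bearing governs: 136 kips.

136 kips (bearing governs)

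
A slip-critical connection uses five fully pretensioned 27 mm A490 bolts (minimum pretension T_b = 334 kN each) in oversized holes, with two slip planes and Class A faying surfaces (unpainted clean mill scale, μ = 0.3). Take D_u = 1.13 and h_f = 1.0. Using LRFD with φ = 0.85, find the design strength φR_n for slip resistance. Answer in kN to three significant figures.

R_n = μ · D_u · h_f · T_b · n_s · n_b = 0.3 × 1.13 × 1.0 × 334 × 2 × 5 = 1132 kN.
Design strength φR_n = 0.85 × 1132 = 962 kN.

962 kN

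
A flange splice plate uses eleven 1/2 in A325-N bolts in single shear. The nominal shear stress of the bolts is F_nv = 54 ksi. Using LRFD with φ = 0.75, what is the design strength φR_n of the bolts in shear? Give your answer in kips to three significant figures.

A_b = π × 0.5² / 4 = 0.1963 in².
R_n = F_nv · A_b · n · n_s = 54 × 0.1963 × 11 × 1 = 116.6 kips.
Design strength φR_n = 0.75 × 116.6 = 87.5 kips.

87.5 kips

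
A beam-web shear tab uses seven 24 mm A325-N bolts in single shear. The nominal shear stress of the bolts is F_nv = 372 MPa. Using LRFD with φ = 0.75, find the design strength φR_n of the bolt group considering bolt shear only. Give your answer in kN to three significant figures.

884 kN

A_b = π × 24² / 4 = 452.4 mm².
R_n = F_nv · A_b · n · n_s = 372 × 452.4 × 7 × 1 / 1000 = 1178 kN.
Design strength φR_n = 0.75 × 1178 = 884 kN.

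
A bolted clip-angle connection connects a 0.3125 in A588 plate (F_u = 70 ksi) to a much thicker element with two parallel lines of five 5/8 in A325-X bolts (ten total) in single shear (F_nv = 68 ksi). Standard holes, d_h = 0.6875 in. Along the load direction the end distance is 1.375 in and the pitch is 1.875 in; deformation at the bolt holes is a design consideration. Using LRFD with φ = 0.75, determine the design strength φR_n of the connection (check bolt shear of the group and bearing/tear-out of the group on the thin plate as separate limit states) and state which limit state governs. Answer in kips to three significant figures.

156 kips (bolt shear governs)

Bolt shear: A_b = π·0.625²/4 = 0.3068 in²; R_n = 68 × 0.3068 × 10 × 1 = 208.6 kips → 0.75 × 208.6 = 156 kips.
Bearing (1.2 l_c t F_u ≤ 2.4 d t F_u): upper limit = 2.4·0.625·0.3125·70 = 32.81 kips.
  Edge l_c = 1.375 − 0.6875/2 = 1.031 → r_n = 27.07 kips; interior l_c = 1.875 − 0.6875 = 1.188 → r_n = 31.17 kips.
  R_n,bearing = 2·27.07 + 8·31.17 = 303.5 kips → 0.75 × 303.5 = 228 kips.
Bolt shear governs: 156 kips.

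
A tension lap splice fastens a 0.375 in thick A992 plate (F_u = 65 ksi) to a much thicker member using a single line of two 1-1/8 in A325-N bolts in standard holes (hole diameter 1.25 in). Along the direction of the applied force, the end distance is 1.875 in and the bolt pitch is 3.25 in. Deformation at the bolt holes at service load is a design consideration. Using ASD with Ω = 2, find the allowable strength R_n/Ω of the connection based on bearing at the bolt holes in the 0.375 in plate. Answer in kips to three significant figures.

47.5 kips

Per bolt r_n = 1.2 l_c t F_u ≤ 2.4 d t F_u; upper limit = 2.4 × 1.125 × 0.375 × 65 = 65.81 kips.
Edge bolt: l_c = 1.875 − 1.25/2 = 1.25 in → 1.2 × 1.25 × 0.375 × 65 = 36.56 → r_n = 36.56 kips.
Interior bolts: l_c = 3.25 − 1.25 = 2 in → 1.2 × 2 × 0.375 × 65 = 58.5 → r_n = 58.5 kips.
R_n = 1 × 36.56 + 1 × 58.5 = 95.06 kips.
Allowable strength R_n/Ω = 95.06 / 2 = 47.5 kips.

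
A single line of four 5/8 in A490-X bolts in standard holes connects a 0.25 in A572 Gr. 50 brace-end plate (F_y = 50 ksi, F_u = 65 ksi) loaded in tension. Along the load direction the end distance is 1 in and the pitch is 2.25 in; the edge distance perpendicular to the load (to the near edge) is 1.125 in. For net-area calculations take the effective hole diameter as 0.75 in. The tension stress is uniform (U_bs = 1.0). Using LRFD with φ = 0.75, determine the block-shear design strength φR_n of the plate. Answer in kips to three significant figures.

Shear plane L_v = 1 + 3·2.25 = 7.75 in; A_gv = 7.75 × 0.25 = 1.938 in².
A_nv = (7.75 − 3.5·0.75) × 0.25 = 1.281 in².
A_nt = (1.125 − 0.5·0.75) × 0.25 = 0.1875 in².
0.6 F_u A_nv = 49.97 kips; 0.6 F_y A_gv = 58.12 kips → shear rupture governs the shear term.
R_n = 49.97 + 1.0 × 65 × 0.1875 = 62.16 kips.
Design strength φR_n = 0.75 × 62.16 = 46.6 kips.

46.6 kips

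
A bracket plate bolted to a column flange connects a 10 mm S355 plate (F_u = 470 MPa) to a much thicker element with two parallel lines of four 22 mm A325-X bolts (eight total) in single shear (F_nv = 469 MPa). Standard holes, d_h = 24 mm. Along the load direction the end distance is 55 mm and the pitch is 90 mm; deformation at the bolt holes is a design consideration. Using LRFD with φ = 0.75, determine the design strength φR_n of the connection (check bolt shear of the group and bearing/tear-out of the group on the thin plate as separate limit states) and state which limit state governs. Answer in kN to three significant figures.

1070 kN (bolt shear governs)

Bolt shear: A_b = π·22²/4 = 380.1 mm²; R_n = 469 × 380.1 × 8 × 1 / 1000 = 1426 kN → 0.75 × 1426 = 1070 kN.
Bearing (1.2 l_c t F_u ≤ 2.4 d t F_u): upper limit = 2.4·22·10·470 / 1000 = 248.2 kN.
  Edge l_c = 55 − 24/2 = 43 → r_n = 242.5 kN; interior l_c = 90 − 24 = 66 → r_n = 248.2 kN.
  R_n,bearing = 2·242.5 + 6·248.2 = 1974 kN → 0.75 × 1974 = 1480 kN.
Bolt shear governs: 1070 kN.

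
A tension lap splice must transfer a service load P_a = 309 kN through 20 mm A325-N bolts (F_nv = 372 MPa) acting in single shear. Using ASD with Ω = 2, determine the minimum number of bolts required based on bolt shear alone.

A_b = π·20²/4 = 314.2 mm².
Per-bolt allowable strength R_n/Ω = 372 × 314.2 × 1 / 1000 / 2 = 58.43 kN.
n ≥ 309 / 58.43 = 5.288 → use 6 bolts.

6 bolts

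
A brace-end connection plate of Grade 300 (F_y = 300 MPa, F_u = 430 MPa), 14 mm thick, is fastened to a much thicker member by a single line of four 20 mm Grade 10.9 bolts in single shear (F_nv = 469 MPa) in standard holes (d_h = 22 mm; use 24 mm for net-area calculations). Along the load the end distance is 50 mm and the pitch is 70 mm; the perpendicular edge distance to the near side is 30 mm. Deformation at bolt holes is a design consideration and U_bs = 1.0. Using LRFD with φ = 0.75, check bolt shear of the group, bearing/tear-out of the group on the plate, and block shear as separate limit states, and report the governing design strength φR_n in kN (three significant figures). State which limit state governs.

Bolt shear: A_b = π·20²/4 = 314.2 mm²; R_n = 469 × 314.2 × 4 × 1 / 1000 = 589.4 kN → 0.75 × 589.4 = 442 kN.
Bearing: edge l_c = 39, r_n = 281.7 kN; interior l_c = 48, r_n = 289 kN; R_n = 281.7 + 3·289 = 1149 kN → 861 kN.
Block shear: A_gv = 3640, A_nv = 2464, A_nt = 252 mm²; R_n = min(0.6F_uA_nv, 0.6F_yA_gv) + U_bs·F_u·A_nt = 744.1 kN → 558 kN.
Bolt shear governs: 442 kN.

442 kN (bolt shear governs)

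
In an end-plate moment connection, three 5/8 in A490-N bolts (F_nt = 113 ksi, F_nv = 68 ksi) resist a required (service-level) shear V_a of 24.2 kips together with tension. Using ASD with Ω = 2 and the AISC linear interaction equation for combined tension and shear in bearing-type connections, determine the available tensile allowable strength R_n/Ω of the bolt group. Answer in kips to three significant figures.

A_b = π·0.625²/4 = 0.3068 in²; f_rv = 24.2 / (3 × 0.3068) = 26.29 ksi.
F'_nt = 1.3 F_nt − (Ω F_nt / F_nv) f_rv = 1.3·113 − (2·113/68)·26.29 = 59.51 ksi, capped at F_nt → F'_nt = 59.51 ksi.
R_n = F'_nt · A_b · n = 59.51 × 0.3068 × 3 = 54.78 kips.
Allowable strength R_n/Ω = 54.78 / 2 = 27.4 kips.

27.4 kips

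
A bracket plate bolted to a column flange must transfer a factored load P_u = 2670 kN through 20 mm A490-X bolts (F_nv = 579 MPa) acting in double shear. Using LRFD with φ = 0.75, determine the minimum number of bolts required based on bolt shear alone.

10 bolts

A_b = π·20²/4 = 314.2 mm².
Per-bolt design strength φR_n = 0.75 × 579 × 314.2 × 2 / 1000 = 272.8 kN.
n ≥ 2670 / 272.8 = 9.786 → use 10 bolts.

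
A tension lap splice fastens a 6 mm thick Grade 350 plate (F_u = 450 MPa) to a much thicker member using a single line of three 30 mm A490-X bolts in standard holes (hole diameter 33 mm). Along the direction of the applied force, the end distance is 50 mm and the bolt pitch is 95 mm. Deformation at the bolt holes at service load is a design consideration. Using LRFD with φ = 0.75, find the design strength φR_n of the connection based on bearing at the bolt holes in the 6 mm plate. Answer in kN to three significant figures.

Per bolt r_n = 1.2 l_c t F_u ≤ 2.4 d t F_u; upper limit = 2.4 × 30 × 6 × 450 / 1000 = 194.4 kN.
Edge bolt: l_c = 50 − 33/2 = 33.5 mm → 1.2 × 33.5 × 6 × 450 / 1000 = 108.5 → r_n = 108.5 kN.
Interior bolts: l_c = 95 − 33 = 62 mm → 1.2 × 62 × 6 × 450 / 1000 = 200.9 → r_n = 194.4 kN.
R_n = 1 × 108.5 + 2 × 194.4 = 497.3 kN.
Design strength φR_n = 0.75 × 497.3 = 373 kN.

373 kN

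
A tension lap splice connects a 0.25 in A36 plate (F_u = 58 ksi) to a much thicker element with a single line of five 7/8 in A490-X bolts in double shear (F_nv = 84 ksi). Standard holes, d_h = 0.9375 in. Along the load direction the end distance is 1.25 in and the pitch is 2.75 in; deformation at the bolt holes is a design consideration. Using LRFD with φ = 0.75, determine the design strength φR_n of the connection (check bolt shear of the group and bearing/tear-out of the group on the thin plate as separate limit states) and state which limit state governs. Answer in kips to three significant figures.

102 kips (bearing governs)

Bolt shear: A_b = π·0.875²/4 = 0.6013 in²; R_n = 84 × 0.6013 × 5 × 2 = 505.1 kips → 0.75 × 505.1 = 379 kips.
Bearing (1.2 l_c t F_u ≤ 2.4 d t F_u): upper limit = 2.4·0.875·0.25·58 = 30.45 kips.
  Edge l_c = 1.25 − 0.9375/2 = 0.7812 → r_n = 13.59 kips; interior l_c = 2.75 − 0.9375 = 1.812 → r_n = 30.45 kips.
  R_n,bearing = 1·13.59 + 4·30.45 = 135.4 kips → 0.75 × 135.4 = 102 kips.
Bearing governs: 102 kips.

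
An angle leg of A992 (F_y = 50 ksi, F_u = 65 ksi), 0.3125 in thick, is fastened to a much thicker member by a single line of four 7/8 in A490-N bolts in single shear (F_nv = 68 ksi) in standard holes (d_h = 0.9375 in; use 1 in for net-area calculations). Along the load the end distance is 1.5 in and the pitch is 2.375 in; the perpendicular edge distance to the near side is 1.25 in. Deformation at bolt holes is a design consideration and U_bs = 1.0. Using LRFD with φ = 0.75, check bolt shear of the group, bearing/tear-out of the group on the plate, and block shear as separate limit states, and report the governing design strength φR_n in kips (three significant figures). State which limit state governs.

Bolt shear: A_b = π·0.875²/4 = 0.6013 in²; R_n = 68 × 0.6013 × 4 × 1 = 163.6 kips → 0.75 × 163.6 = 123 kips.
Bearing: edge l_c = 1.031, r_n = 25.14 kips; interior l_c = 1.438, r_n = 35.04 kips; R_n = 25.14 + 3·35.04 = 130.3 kips → 97.7 kips.
Block shear: A_gv = 2.695, A_nv = 1.602, A_nt = 0.2344 in²; R_n = min(0.6F_uA_nv, 0.6F_yA_gv) + U_bs·F_u·A_nt = 77.7 kips → 58.3 kips.
Block shear governs: 58.3 kips.

58.3 kips (block shear governs)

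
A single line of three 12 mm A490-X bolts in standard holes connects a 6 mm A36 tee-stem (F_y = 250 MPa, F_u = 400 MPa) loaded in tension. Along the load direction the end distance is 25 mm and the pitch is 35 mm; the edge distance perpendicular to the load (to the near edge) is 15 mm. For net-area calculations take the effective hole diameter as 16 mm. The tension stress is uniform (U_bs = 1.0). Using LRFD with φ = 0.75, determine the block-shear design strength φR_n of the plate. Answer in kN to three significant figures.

Shear plane L_v = 25 + 2·35 = 95 mm; A_gv = 95 × 6 = 570 mm².
A_nv = (95 − 2.5·16) × 6 = 330 mm².
A_nt = (15 − 0.5·16) × 6 = 42 mm².
0.6 F_u A_nv = 79.2 kN; 0.6 F_y A_gv = 85.5 kN → shear rupture governs the shear term.
R_n = 79.2 + 1.0 × 400 × 42 / 1000 = 96 kN.
Design strength φR_n = 0.75 × 96 = 72 kN.

72 kN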